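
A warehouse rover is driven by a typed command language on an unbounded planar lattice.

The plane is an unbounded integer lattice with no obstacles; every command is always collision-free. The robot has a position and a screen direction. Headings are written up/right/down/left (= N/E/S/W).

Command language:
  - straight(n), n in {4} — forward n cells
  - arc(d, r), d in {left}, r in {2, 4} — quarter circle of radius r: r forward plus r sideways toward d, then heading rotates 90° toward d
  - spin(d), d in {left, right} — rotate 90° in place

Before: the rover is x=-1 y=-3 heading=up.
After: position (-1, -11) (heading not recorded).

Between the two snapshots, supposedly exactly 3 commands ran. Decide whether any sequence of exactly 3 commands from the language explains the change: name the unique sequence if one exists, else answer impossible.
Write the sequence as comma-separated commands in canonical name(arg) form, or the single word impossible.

key: order matters: swapping spin(left) and arc(left, 4) lands elsewhere
t0: x=-1 y=-3 heading=up
[1] after spin(left): x=-1 y=-3 heading=left
[2] after arc(left, 4): x=-5 y=-7 heading=down
[3] after arc(left, 4): x=-1 y=-11 heading=right
all 125 alternatives checked — unique.

spin(left), arc(left, 4), arc(left, 4)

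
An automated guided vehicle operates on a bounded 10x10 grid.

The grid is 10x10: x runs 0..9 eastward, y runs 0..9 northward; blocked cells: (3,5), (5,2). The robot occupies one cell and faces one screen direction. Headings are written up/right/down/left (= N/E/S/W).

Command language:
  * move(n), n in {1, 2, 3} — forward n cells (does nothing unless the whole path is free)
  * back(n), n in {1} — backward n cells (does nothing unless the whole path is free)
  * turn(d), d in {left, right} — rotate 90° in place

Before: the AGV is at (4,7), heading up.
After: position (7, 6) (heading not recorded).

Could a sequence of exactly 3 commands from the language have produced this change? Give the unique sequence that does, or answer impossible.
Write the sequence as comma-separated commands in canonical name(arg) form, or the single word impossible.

back(1), turn(right), move(3)

key: running move(3) before back(1) would end elsewhere — order is forced
from: at (4,7), heading up
[1] after back(1): at (4,6), heading up
[2] after turn(right): at (4,6), heading right
[3] after move(3): at (7,6), heading right
all 216 alternatives checked — unique.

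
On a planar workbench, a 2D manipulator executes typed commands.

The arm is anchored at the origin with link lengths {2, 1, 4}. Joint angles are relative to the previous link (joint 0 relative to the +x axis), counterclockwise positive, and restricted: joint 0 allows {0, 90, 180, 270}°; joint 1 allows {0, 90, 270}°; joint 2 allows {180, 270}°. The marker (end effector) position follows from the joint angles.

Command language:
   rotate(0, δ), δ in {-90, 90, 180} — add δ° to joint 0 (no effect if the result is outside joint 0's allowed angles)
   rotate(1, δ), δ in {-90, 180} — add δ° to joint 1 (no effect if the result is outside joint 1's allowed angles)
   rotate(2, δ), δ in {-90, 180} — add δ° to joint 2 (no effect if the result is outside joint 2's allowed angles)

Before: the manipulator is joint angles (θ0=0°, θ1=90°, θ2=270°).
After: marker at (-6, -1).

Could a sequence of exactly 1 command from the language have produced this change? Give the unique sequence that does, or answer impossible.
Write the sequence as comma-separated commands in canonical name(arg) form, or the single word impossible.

from: joint angles (θ0=0°, θ1=90°, θ2=270°)
t=1 rotate(0, 180) ⇒ joint angles (θ0=180°, θ1=90°, θ2=270°)
uniquely the one of 7 1-step routes that fits.

rotate(0, 180)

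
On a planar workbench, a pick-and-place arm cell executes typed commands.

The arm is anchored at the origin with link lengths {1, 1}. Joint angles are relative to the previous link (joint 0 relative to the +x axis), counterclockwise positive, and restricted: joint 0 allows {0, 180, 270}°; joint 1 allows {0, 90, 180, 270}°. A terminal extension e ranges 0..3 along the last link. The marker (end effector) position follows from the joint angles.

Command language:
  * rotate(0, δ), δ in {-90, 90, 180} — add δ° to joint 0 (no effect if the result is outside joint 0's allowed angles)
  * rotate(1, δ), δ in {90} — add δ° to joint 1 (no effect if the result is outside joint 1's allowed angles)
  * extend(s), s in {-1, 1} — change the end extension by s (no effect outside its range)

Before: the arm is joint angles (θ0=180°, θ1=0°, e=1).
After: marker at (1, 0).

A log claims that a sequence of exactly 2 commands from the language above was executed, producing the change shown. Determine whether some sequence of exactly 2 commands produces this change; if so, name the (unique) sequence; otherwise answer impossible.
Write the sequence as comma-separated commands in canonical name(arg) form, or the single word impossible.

rotate(1, 90), rotate(1, 90)

t0: joint angles (θ0=180°, θ1=0°, e=1)
[1] after rotate(1, 90): joint angles (θ0=180°, θ1=90°, e=1)
[2] after rotate(1, 90): joint angles (θ0=180°, θ1=180°, e=1)
no other 2-command option fits: unique.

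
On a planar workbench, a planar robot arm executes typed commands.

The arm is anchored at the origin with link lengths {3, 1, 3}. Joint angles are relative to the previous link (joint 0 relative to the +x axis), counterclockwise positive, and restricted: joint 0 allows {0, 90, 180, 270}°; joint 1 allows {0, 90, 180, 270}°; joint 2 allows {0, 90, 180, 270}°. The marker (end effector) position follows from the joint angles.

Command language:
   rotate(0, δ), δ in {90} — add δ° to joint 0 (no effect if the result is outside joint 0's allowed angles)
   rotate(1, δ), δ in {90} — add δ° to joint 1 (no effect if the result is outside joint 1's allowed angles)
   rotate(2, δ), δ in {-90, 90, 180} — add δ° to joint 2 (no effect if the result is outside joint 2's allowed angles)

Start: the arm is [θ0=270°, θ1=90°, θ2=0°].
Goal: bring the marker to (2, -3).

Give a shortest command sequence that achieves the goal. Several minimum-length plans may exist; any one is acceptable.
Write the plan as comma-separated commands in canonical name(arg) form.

rotate(1, 90), rotate(1, 90), rotate(2, 180)

from: [θ0=270°, θ1=90°, θ2=0°]
1. rotate(1, 90) → [θ0=270°, θ1=180°, θ2=0°]
2. rotate(1, 90) → [θ0=270°, θ1=270°, θ2=0°]
3. rotate(2, 180) → [θ0=270°, θ1=270°, θ2=180°]
nothing shorter than 3 reaches the goal.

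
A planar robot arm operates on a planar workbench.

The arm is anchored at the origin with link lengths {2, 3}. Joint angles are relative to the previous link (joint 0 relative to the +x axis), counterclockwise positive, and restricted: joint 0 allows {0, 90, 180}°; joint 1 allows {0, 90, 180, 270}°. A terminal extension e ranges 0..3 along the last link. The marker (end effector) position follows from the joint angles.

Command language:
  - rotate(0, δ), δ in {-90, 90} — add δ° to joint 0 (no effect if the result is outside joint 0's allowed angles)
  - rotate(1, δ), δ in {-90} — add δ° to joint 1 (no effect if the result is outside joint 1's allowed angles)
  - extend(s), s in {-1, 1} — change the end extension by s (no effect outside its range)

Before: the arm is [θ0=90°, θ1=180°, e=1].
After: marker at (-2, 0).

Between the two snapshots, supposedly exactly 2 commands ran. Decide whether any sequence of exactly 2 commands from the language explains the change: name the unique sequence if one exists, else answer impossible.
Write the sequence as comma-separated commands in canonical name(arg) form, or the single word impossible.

from: [θ0=90°, θ1=180°, e=1]
[1] after rotate(0, -90): [θ0=0°, θ1=180°, e=1]
[2] after rotate(0, -90): [θ0=0°, θ1=180°, e=1]
uniquely the one of 25 2-step routes that fits.

rotate(0, -90), rotate(0, -90)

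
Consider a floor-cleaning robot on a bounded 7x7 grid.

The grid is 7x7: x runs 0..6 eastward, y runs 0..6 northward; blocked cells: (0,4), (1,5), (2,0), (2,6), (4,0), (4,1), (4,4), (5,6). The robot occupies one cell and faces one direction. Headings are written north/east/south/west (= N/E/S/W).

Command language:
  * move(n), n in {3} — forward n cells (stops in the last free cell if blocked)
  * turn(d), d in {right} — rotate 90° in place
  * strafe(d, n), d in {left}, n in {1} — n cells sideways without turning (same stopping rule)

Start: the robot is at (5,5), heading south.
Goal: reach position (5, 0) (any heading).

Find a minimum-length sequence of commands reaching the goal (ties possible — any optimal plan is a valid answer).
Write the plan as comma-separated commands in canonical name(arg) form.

start: at (5,5), heading south
step 1 (move(3)): at (5,2), heading south
step 2 (move(3)): at (5,0), heading south
minimal: 2 command(s), checked below 2.

move(3), move(3)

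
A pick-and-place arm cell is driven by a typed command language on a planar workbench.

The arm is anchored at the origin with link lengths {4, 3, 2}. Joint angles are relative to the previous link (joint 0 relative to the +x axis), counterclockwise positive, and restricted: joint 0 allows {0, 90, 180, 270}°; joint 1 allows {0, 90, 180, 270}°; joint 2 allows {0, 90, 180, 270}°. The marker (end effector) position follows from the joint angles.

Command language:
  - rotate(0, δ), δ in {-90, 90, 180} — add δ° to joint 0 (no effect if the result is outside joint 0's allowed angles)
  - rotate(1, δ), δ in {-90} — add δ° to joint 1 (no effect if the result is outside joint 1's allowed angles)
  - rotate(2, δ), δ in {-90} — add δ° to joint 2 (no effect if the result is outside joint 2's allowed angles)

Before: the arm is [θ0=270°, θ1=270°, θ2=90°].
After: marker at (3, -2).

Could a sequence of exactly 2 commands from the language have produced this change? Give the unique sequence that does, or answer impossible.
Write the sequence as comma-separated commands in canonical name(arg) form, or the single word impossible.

rotate(1, -90), rotate(1, -90)

from: [θ0=270°, θ1=270°, θ2=90°]
1. rotate(1, -90) → [θ0=270°, θ1=180°, θ2=90°]
2. rotate(1, -90) → [θ0=270°, θ1=90°, θ2=90°]
no other 2-command option fits: unique.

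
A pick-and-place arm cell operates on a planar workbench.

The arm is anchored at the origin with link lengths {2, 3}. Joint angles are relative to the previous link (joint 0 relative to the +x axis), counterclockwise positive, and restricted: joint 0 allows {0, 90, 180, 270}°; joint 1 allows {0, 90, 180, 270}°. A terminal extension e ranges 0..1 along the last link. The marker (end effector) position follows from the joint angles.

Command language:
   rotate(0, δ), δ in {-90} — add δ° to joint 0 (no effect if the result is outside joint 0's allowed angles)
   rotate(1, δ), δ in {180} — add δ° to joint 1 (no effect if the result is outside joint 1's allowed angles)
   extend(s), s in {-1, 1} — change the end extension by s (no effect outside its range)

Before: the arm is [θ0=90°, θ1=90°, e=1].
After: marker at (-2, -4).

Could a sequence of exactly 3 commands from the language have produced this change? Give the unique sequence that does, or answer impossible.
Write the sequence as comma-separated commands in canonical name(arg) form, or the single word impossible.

rotate(0, -90), rotate(0, -90), rotate(0, -90)

initial: [θ0=90°, θ1=90°, e=1]
1. rotate(0, -90) → [θ0=0°, θ1=90°, e=1]
2. rotate(0, -90) → [θ0=270°, θ1=90°, e=1]
3. rotate(0, -90) → [θ0=180°, θ1=90°, e=1]
no rival 3-sequence matches.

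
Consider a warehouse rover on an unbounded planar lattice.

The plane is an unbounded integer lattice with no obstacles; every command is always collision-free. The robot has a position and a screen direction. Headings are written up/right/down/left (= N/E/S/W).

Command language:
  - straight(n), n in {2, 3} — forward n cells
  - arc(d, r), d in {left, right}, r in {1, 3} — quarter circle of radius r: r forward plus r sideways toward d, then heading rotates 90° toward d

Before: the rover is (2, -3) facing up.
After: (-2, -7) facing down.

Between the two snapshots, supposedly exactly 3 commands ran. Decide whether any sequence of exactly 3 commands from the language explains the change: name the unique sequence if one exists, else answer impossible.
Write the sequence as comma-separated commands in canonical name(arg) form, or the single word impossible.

key: cell and facing (now S) both changed — the 3 commands mix motion and turning
initial: (2, -3) facing up
1. arc(left, 1) → (1, -2) facing left
2. arc(left, 3) → (-2, -5) facing down
3. straight(2) → (-2, -7) facing down
all 216 alternatives checked — unique.

arc(left, 1), arc(left, 3), straight(2)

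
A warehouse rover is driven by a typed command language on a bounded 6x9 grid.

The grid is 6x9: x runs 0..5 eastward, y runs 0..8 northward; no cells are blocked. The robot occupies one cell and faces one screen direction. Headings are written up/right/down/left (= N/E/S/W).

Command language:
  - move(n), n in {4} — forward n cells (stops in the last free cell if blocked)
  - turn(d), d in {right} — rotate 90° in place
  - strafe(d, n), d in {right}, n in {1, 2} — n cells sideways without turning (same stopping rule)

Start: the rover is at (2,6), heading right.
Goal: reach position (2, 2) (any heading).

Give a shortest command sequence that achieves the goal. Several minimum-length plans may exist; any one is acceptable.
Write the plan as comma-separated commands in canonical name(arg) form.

turn(right), move(4)

start: at (2,6), heading right
[1] after turn(right): at (2,6), heading down
[2] after move(4): at (2,2), heading down
no 1-step plan works, so 2 is optimal.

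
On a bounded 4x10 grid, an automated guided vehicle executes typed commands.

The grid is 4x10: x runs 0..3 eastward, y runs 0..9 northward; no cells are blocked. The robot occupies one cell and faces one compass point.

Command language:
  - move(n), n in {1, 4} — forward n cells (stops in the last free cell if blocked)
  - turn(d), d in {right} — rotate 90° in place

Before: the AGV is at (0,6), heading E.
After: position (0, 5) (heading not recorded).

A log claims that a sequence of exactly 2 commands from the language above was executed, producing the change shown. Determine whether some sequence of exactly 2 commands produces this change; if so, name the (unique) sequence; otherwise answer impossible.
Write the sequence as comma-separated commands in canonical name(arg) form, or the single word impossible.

turn(right), move(1)

key: running move(1) before turn(right) would end elsewhere — order is forced
begin: at (0,6), heading E
t=1 turn(right) ⇒ at (0,6), heading S
t=2 move(1) ⇒ at (0,5), heading S
uniquely the one of 9 2-step routes that fits.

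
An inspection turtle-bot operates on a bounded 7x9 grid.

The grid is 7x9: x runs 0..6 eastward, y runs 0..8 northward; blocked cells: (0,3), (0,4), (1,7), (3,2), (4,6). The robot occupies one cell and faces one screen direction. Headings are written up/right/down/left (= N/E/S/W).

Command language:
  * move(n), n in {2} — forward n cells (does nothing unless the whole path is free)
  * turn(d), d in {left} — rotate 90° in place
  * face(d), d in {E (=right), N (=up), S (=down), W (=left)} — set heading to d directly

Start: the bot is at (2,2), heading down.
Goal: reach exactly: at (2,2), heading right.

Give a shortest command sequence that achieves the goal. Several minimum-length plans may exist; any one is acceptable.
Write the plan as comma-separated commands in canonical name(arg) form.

start: at (2,2), heading down
[1] after turn(left): at (2,2), heading right
no 0-step plan works, so 1 is optimal.

turn(left)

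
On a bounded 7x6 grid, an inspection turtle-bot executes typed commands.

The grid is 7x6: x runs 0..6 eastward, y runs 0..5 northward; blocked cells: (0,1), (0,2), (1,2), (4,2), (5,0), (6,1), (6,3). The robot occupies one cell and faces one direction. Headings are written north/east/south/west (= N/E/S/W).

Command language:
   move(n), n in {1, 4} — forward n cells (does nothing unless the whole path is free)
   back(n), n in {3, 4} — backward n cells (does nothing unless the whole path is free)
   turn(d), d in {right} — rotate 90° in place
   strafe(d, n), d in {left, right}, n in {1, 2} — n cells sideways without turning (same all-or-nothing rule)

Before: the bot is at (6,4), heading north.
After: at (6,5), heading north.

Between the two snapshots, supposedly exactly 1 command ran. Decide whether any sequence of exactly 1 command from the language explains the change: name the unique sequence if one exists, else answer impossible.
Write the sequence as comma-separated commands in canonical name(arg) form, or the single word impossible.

key: still facing N — the one step turns nothing
t0: at (6,4), heading north
1. move(1) → at (6,5), heading north
no rival 1-sequence matches.

move(1)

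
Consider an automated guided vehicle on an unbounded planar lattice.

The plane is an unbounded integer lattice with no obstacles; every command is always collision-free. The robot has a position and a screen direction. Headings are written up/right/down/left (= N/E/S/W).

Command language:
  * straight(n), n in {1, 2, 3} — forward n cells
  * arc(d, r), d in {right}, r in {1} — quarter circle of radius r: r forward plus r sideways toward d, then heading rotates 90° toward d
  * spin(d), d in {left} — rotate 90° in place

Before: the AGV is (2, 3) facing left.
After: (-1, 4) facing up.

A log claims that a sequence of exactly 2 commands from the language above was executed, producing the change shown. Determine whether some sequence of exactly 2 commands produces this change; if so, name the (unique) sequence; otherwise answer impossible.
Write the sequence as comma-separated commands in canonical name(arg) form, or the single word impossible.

straight(2), arc(right, 1)

key: cell and facing (now N) both changed — the 2 commands mix motion and turning
start: (2, 3) facing left
1. straight(2) → (0, 3) facing left
2. arc(right, 1) → (-1, 4) facing up
uniquely the one of 25 2-step routes that fits.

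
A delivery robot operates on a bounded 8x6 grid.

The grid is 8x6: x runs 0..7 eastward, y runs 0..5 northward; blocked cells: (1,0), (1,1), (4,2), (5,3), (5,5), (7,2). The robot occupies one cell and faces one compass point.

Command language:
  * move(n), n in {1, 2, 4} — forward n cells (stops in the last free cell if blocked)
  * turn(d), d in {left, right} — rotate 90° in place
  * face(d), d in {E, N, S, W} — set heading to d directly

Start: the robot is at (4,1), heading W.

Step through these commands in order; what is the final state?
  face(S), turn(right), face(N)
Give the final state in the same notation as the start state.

t0: at (4,1), heading W
t=1 face(S) ⇒ at (4,1), heading S
t=2 turn(right) ⇒ at (4,1), heading W
t=3 face(N) ⇒ at (4,1), heading N

at (4,1), heading N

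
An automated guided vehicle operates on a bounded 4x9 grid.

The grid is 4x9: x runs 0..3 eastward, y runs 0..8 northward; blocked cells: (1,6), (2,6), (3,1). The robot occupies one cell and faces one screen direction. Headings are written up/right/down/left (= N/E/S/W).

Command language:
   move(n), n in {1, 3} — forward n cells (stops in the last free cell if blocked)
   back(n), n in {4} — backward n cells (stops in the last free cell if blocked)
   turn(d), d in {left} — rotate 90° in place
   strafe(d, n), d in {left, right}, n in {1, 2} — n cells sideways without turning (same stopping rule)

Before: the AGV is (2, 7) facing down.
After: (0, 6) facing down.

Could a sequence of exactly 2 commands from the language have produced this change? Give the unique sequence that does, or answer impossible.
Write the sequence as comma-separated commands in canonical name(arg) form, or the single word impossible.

key: running move(1) before strafe(right, 2) would end elsewhere — order is forced
from: (2, 7) facing down
1. strafe(right, 2) → (0, 7) facing down
2. move(1) → (0, 6) facing down
no other 2-command option fits: unique.

strafe(right, 2), move(1)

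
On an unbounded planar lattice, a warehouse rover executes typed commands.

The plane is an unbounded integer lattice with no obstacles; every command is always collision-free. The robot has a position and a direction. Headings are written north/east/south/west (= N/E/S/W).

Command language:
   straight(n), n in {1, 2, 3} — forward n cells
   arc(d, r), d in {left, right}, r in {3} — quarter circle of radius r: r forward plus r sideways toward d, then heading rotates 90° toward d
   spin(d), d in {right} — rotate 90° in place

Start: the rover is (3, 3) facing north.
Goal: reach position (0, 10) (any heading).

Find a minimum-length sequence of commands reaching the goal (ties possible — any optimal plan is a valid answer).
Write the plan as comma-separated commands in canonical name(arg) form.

initial: (3, 3) facing north
step 1 (straight(3)): (3, 6) facing north
step 2 (straight(1)): (3, 7) facing north
step 3 (arc(left, 3)): (0, 10) facing west
shorter routes all fall short; 3 is best.

straight(3), straight(1), arc(left, 3)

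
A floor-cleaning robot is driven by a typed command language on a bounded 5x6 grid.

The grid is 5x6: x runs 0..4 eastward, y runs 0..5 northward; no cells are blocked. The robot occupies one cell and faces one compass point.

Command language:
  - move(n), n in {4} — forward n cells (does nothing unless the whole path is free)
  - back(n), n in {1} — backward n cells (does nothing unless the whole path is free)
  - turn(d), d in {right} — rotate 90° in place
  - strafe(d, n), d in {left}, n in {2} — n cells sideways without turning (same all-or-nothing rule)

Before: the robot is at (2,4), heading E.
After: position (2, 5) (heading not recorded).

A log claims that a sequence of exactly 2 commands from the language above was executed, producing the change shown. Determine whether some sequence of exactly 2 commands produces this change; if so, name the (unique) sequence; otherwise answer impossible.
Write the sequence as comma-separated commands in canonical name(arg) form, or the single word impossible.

key: running back(1) before turn(right) would end elsewhere — order is forced
t0: at (2,4), heading E
1. turn(right) → at (2,4), heading S
2. back(1) → at (2,5), heading S
all 16 alternatives checked — unique.

turn(right), back(1)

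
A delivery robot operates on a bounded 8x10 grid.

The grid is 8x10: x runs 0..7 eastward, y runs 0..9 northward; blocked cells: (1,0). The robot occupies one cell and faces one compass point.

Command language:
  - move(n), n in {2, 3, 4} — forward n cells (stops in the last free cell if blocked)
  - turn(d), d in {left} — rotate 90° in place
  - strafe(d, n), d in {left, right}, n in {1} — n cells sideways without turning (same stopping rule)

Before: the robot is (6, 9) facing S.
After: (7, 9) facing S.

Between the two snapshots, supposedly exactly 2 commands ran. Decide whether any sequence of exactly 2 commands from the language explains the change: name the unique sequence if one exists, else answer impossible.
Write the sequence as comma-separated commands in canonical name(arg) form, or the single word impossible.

strafe(left, 1), strafe(left, 1)

key: heading stays S — no command in the sequence turns
start: (6, 9) facing S
t=1 strafe(left, 1) ⇒ (7, 9) facing S
t=2 strafe(left, 1) ⇒ (7, 9) facing S
uniquely the one of 36 2-step routes that fits.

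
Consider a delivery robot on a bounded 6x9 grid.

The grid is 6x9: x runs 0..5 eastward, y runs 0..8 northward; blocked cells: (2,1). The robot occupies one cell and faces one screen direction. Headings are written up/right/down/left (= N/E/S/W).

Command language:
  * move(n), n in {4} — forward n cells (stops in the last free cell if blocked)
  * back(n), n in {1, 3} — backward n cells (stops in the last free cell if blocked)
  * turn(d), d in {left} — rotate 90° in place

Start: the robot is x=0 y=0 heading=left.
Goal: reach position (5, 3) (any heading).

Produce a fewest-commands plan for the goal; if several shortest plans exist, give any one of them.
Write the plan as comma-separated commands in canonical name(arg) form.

back(3), back(3), turn(left), back(3)

from: x=0 y=0 heading=left
1. back(3) → x=3 y=0 heading=left
2. back(3) → x=5 y=0 heading=left
3. turn(left) → x=5 y=0 heading=down
4. back(3) → x=5 y=3 heading=down
shorter routes all fall short; 4 is best.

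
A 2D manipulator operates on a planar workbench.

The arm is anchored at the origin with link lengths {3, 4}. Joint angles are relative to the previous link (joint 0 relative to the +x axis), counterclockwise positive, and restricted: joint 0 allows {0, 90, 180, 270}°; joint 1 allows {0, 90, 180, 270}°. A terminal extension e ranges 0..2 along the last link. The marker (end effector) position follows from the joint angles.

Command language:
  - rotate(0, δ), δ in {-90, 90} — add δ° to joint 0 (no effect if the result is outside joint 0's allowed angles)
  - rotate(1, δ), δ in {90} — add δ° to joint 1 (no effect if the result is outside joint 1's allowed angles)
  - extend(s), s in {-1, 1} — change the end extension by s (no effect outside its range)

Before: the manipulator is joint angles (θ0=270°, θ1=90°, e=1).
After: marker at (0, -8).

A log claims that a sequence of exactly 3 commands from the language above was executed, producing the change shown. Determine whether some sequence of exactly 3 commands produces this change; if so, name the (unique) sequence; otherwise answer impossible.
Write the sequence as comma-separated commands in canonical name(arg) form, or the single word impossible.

rotate(1, 90), rotate(1, 90), rotate(1, 90)

from: joint angles (θ0=270°, θ1=90°, e=1)
[1] after rotate(1, 90): joint angles (θ0=270°, θ1=180°, e=1)
[2] after rotate(1, 90): joint angles (θ0=270°, θ1=270°, e=1)
[3] after rotate(1, 90): joint angles (θ0=270°, θ1=0°, e=1)
no rival 3-sequence matches.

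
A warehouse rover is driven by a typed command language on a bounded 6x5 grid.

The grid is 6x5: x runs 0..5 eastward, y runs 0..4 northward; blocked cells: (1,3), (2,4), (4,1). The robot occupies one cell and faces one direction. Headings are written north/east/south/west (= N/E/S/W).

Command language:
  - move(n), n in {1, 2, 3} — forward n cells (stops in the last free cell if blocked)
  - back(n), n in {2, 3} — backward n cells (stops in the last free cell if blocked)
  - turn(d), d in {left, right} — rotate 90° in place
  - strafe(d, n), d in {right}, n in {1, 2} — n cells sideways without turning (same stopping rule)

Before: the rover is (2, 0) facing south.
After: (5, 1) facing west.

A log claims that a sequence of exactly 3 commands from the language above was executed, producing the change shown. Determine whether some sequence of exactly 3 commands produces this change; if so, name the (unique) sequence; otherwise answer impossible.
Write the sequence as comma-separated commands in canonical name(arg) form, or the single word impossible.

turn(right), back(3), strafe(right, 1)

key: cell and facing (now W) both changed — the 3 commands mix motion and turning
initial: (2, 0) facing south
step 1 (turn(right)): (2, 0) facing west
step 2 (back(3)): (5, 0) facing west
step 3 (strafe(right, 1)): (5, 1) facing west
all 729 alternatives checked — unique.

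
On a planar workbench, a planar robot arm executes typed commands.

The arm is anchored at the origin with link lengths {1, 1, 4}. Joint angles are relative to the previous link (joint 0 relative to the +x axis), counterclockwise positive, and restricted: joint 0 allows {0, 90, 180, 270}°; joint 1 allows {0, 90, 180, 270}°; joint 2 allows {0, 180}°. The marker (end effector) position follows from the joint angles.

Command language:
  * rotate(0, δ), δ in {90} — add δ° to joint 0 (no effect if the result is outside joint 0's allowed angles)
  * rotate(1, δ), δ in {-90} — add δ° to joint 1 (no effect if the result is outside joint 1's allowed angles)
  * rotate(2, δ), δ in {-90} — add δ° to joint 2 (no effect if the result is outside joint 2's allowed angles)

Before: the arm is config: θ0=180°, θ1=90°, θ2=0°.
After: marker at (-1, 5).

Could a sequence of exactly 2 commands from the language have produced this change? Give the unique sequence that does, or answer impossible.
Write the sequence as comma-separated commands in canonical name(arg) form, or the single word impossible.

start: config: θ0=180°, θ1=90°, θ2=0°
step 1 (rotate(1, -90)): config: θ0=180°, θ1=0°, θ2=0°
step 2 (rotate(1, -90)): config: θ0=180°, θ1=270°, θ2=0°
uniquely the one of 9 2-step routes that fits.

rotate(1, -90), rotate(1, -90)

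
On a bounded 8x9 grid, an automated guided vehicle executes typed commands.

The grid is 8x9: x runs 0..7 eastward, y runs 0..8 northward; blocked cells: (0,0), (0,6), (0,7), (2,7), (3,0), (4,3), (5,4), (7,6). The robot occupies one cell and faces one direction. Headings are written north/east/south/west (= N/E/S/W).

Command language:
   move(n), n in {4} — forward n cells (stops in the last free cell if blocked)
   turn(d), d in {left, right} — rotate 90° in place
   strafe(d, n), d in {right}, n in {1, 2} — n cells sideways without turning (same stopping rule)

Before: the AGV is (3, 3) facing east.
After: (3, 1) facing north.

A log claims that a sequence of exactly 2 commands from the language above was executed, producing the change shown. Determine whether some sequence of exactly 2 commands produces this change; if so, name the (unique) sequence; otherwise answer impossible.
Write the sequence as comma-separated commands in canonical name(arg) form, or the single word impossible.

strafe(right, 2), turn(left)

key: running turn(left) before strafe(right, 2) would end elsewhere — order is forced
initial: (3, 3) facing east
[1] after strafe(right, 2): (3, 1) facing east
[2] after turn(left): (3, 1) facing north
uniquely the one of 25 2-step routes that fits.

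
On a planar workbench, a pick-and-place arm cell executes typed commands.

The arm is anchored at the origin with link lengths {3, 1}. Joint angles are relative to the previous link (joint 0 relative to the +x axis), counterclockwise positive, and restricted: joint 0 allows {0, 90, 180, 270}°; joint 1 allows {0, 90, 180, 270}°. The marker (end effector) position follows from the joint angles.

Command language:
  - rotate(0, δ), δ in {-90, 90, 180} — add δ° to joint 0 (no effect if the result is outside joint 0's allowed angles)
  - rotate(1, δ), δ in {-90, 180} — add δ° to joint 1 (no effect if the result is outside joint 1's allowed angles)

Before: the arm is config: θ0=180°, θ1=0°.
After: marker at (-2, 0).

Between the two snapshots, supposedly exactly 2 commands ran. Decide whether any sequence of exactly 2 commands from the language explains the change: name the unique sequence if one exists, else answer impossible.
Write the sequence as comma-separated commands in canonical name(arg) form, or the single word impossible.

rotate(1, -90), rotate(1, -90)

start: config: θ0=180°, θ1=0°
[1] after rotate(1, -90): config: θ0=180°, θ1=270°
[2] after rotate(1, -90): config: θ0=180°, θ1=180°
no rival 2-sequence matches.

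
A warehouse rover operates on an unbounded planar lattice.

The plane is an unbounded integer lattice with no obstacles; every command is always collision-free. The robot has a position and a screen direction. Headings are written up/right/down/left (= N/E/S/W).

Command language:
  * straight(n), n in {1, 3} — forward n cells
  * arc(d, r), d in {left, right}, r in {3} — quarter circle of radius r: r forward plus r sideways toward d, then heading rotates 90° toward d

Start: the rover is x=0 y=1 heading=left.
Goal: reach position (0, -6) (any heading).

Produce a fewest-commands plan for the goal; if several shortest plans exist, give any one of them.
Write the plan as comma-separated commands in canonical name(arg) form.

begin: x=0 y=1 heading=left
step 1 (arc(left, 3)): x=-3 y=-2 heading=down
step 2 (straight(1)): x=-3 y=-3 heading=down
step 3 (arc(left, 3)): x=0 y=-6 heading=right
shorter routes all fall short; 3 is best.

arc(left, 3), straight(1), arc(left, 3)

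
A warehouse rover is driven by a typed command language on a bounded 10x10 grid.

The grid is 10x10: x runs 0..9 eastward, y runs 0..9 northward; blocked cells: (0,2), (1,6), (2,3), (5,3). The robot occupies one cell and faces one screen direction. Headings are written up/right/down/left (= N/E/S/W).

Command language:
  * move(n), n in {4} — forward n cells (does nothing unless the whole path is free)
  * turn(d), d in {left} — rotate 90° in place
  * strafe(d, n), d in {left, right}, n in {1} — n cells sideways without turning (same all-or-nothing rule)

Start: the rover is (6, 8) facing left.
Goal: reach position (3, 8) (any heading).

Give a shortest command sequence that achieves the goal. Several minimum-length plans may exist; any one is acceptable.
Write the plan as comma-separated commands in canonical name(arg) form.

begin: (6, 8) facing left
1. move(4) → (2, 8) facing left
2. turn(left) → (2, 8) facing down
3. strafe(left, 1) → (3, 8) facing down
minimal: 3 command(s), checked below 3.

move(4), turn(left), strafe(left, 1)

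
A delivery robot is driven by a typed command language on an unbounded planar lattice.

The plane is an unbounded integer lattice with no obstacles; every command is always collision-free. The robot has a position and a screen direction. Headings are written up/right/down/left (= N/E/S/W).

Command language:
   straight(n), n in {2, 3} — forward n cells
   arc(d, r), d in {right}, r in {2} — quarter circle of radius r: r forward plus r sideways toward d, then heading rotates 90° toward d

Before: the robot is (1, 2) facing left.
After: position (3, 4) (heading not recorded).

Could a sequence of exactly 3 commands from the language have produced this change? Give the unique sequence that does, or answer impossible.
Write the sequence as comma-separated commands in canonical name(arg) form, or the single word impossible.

begin: (1, 2) facing left
1. arc(right, 2) → (-1, 4) facing up
2. arc(right, 2) → (1, 6) facing right
3. arc(right, 2) → (3, 4) facing down
uniquely the one of 27 3-step routes that fits.

arc(right, 2), arc(right, 2), arc(right, 2)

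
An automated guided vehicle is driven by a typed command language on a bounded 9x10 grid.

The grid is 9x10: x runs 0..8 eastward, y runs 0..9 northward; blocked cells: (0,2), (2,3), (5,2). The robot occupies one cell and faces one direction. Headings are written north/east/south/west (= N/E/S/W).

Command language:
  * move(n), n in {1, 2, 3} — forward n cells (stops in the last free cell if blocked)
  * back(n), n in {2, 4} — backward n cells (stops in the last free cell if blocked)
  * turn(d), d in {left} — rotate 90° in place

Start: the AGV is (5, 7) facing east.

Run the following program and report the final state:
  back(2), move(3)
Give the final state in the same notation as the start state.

(6, 7) facing east

initial: (5, 7) facing east
[1] after back(2): (3, 7) facing east
[2] after move(3): (6, 7) facing east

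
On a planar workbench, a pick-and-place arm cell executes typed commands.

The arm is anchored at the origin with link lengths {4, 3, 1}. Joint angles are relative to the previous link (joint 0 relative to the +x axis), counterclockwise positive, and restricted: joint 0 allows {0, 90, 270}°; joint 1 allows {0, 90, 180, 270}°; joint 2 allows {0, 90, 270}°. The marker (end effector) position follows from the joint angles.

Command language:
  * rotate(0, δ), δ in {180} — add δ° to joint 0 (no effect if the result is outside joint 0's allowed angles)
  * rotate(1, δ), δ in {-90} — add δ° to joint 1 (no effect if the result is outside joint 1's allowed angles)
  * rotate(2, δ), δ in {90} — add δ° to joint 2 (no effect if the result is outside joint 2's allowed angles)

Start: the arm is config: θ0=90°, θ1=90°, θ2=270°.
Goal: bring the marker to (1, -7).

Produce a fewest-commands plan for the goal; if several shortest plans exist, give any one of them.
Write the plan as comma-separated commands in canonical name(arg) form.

from: config: θ0=90°, θ1=90°, θ2=270°
[1] after rotate(2, 90): config: θ0=90°, θ1=90°, θ2=0°
[2] after rotate(2, 90): config: θ0=90°, θ1=90°, θ2=90°
[3] after rotate(1, -90): config: θ0=90°, θ1=0°, θ2=90°
[4] after rotate(0, 180): config: θ0=270°, θ1=0°, θ2=90°
shorter routes all fall short; 4 is best.

rotate(2, 90), rotate(2, 90), rotate(1, -90), rotate(0, 180)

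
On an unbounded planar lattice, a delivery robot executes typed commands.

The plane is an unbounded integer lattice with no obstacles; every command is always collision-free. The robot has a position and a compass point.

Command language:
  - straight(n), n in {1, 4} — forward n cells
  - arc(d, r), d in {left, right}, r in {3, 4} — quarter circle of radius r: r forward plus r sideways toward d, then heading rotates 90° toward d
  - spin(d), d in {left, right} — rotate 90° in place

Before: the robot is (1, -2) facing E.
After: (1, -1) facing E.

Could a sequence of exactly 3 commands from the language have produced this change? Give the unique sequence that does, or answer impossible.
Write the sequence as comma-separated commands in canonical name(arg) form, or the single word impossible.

spin(left), straight(1), spin(right)

key: running spin(right) before spin(left) would end elsewhere — order is forced
from: (1, -2) facing E
t=1 spin(left) ⇒ (1, -2) facing N
t=2 straight(1) ⇒ (1, -1) facing N
t=3 spin(right) ⇒ (1, -1) facing E
all 512 alternatives checked — unique.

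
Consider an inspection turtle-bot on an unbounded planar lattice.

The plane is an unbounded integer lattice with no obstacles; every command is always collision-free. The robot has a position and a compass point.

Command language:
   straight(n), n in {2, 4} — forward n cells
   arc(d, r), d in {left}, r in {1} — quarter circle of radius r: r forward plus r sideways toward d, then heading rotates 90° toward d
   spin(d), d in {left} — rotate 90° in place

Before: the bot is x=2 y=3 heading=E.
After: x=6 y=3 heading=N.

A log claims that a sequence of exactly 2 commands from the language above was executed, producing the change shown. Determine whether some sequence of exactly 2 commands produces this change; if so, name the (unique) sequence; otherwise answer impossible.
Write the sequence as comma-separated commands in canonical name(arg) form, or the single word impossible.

key: order matters: swapping straight(4) and spin(left) lands elsewhere
initial: x=2 y=3 heading=E
1. straight(4) → x=6 y=3 heading=E
2. spin(left) → x=6 y=3 heading=N
no rival 2-sequence matches.

straight(4), spin(left)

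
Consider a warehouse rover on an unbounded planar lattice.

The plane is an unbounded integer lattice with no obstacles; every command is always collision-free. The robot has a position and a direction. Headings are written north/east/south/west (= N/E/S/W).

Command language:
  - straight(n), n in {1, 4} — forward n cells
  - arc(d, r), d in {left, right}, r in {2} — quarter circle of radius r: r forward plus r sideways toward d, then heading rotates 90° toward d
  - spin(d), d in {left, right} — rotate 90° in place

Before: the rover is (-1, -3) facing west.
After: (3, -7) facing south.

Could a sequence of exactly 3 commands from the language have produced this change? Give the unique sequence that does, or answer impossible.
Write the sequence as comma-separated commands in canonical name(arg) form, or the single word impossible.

spin(left), arc(left, 2), arc(right, 2)

key: order matters: swapping spin(left) and arc(right, 2) lands elsewhere
begin: (-1, -3) facing west
1. spin(left) → (-1, -3) facing south
2. arc(left, 2) → (1, -5) facing east
3. arc(right, 2) → (3, -7) facing south
uniquely the one of 216 3-step routes that fits.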